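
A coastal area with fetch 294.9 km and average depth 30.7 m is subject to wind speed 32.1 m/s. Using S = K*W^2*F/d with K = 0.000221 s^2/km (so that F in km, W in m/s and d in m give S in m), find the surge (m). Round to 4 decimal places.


S = K * W^2 * F / d
W^2 = 32.1^2 = 1030.41
S = 0.000221 * 1030.41 * 294.9 / 30.7
Numerator = 0.000221 * 1030.41 * 294.9 = 67.154808
S = 67.154808 / 30.7 = 2.1875 m

2.1875


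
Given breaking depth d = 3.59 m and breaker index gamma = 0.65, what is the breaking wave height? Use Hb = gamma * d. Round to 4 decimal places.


Hb = gamma * d
Hb = 0.65 * 3.59
Hb = 2.3335 m

2.3335


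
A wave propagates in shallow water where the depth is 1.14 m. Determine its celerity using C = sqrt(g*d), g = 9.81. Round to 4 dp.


Using the shallow-water approximation:
C = sqrt(g * d) = sqrt(9.81 * 1.14)
C = sqrt(11.1834)
C = 3.3442 m/s

3.3442


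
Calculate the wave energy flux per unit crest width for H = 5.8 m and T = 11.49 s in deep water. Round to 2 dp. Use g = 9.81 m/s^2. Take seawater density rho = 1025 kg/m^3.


P = rho * g^2 * H^2 * T / (32 * pi)
P = 1025 * 9.81^2 * 5.8^2 * 11.49 / (32 * pi)
P = 1025 * 96.2361 * 33.6400 * 11.49 / 100.53096
P = 379260.88 W/m

379260.88


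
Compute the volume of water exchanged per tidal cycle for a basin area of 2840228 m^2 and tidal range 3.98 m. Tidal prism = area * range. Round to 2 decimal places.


Tidal prism = Area * Tidal range
P = 2840228 * 3.98
P = 11304107.44 m^3

11304107.44


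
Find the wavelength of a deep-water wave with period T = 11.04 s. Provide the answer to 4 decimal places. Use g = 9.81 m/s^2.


L0 = g * T^2 / (2 * pi)
L0 = 9.81 * 11.04^2 / (2 * pi)
L0 = 9.81 * 121.8816 / 6.28319
L0 = 1195.6585 / 6.28319
L0 = 190.2950 m

190.2950


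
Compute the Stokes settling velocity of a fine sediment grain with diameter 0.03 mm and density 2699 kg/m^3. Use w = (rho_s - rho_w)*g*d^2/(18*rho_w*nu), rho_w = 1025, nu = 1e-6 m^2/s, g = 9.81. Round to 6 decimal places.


w = (rho_s - rho_w) * g * d^2 / (18 * rho_w * nu)
d = 0.03 mm = 0.000030 m
rho_s - rho_w = 2699 - 1025 = 1674
Numerator = 1674 * 9.81 * (0.000030)^2 = 0.000014779746
Denominator = 18 * 1025 * 1e-6 = 0.018450
w = 0.000801 m/s

0.000801


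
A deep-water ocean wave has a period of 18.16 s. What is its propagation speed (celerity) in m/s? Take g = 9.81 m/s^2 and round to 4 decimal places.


We use the deep-water celerity formula:
C = g * T / (2 * pi)
C = 9.81 * 18.16 / (2 * 3.14159...)
C = 178.149600 / 6.283185
C = 28.3534 m/s

28.3534


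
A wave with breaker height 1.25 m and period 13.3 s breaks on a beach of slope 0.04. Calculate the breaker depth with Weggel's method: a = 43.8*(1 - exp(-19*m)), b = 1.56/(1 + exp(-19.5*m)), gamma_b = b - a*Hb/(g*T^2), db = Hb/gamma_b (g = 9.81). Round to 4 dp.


a = 43.8 * (1 - exp(-19 * m))
exp(-19 * 0.04) = exp(-0.7600) = 0.467666
a = 43.8 * (1 - 0.467666) = 23.316210
b = 1.56 / (1 + exp(-19.5 * m))
exp(-19.5 * 0.04) = exp(-0.7800) = 0.458406
b = 1.56 / (1 + 0.458406) = 1.069661
Hb / (g * T^2) = 1.25 / (9.81 * 13.3^2) = 1.25 / 1735.2909 = 0.00072034
gamma_b = b - a * Hb/(g*T^2) = 1.069661 - 23.316210 * 0.00072034 = 1.052865
db = Hb / gamma_b = 1.25 / 1.052865
db = 1.1872 m

1.1872


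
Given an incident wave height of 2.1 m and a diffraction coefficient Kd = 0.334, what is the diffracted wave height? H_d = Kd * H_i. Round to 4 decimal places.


H_d = Kd * H_i
H_d = 0.334 * 2.1
H_d = 0.7014 m

0.7014


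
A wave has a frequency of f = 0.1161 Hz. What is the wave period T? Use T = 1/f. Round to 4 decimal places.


T = 1 / f
T = 1 / 0.1161
T = 8.6133 s

8.6133


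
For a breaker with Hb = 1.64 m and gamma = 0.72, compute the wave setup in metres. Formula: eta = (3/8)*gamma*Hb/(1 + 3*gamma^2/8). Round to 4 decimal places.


eta = (3/8) * gamma * Hb / (1 + 3*gamma^2/8)
Numerator = (3/8) * 0.72 * 1.64 = 0.442800
Denominator = 1 + 3*0.72^2/8 = 1 + 0.194400 = 1.194400
eta = 0.442800 / 1.194400
eta = 0.3707 m

0.3707


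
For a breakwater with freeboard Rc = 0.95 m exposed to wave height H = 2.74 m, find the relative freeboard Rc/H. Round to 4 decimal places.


Relative freeboard = Rc / H
= 0.95 / 2.74
= 0.3467

0.3467


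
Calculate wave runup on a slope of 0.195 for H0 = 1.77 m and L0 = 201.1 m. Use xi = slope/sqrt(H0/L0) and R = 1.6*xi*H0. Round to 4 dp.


xi = slope / sqrt(H0/L0)
H0/L0 = 1.77/201.1 = 0.008802
sqrt(0.008802) = 0.093817
xi = 0.195 / 0.093817 = 2.078519
R = 1.6 * xi * H0 = 1.6 * 2.078519 * 1.77
R = 5.8864 m

5.8864


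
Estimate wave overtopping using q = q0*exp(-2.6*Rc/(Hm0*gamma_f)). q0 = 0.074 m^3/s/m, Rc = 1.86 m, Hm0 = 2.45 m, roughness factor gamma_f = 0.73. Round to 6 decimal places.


q = q0 * exp(-2.6 * Rc / (Hm0 * gamma_f))
Exponent = -2.6 * 1.86 / (2.45 * 0.73)
= -2.6 * 1.86 / 1.7885
= -2.703942
exp(-2.703942) = 0.066941
q = 0.074 * 0.066941
q = 0.004954 m^3/s/m

0.004954


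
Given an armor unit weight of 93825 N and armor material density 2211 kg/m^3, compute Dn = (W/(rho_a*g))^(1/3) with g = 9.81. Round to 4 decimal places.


V = W / (rho_a * g)
V = 93825 / (2211 * 9.81)
V = 93825 / 21689.91
V = 4.325744 m^3
Dn = V^(1/3) = 4.325744^(1/3)
Dn = 1.6294 m

1.6294


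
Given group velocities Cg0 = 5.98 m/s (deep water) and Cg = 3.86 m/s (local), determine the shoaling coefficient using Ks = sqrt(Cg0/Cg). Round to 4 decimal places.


Ks = sqrt(Cg0 / Cg)
Ks = sqrt(5.98 / 3.86)
Ks = sqrt(1.5492)
Ks = 1.2447

1.2447


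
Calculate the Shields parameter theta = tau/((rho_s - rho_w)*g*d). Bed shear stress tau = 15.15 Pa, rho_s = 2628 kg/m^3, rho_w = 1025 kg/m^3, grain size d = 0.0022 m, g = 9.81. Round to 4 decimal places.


theta = tau / ((rho_s - rho_w) * g * d)
rho_s - rho_w = 2628 - 1025 = 1603
Denominator = 1603 * 9.81 * 0.0022 = 34.595946
theta = 15.15 / 34.595946
theta = 0.4379

0.4379


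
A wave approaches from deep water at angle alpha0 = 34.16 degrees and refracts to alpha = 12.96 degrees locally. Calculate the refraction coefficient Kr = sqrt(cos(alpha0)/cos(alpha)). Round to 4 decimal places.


Kr = sqrt(cos(alpha0) / cos(alpha))
cos(34.16) = 0.827473
cos(12.96) = 0.974527
Kr = sqrt(0.827473 / 0.974527)
Kr = sqrt(0.849102)
Kr = 0.9215

0.9215


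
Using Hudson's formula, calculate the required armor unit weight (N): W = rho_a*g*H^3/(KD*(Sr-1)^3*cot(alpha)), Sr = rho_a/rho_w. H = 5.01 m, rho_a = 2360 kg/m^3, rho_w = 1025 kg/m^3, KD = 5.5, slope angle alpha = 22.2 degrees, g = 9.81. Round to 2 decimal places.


Sr = rho_a / rho_w = 2360 / 1025 = 2.302439
(Sr - 1) = 1.302439
(Sr - 1)^3 = 2.209389
cot(22.2) = 1 / tan(22.2) = 1 / 0.408092 = 2.450425
Numerator = 2360 * 9.81 * 5.01^3 = 2911348.4506
Denominator = 5.5 * 2.209389 * 2.450425 = 29.776685
W = 2911348.4506 / 29.776685
W = 97772.75 N

97772.75


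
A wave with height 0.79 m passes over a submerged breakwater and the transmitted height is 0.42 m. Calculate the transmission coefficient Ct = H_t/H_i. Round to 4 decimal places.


Ct = H_t / H_i
Ct = 0.42 / 0.79
Ct = 0.5316

0.5316


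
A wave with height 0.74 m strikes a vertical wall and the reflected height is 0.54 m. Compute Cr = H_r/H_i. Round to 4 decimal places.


Cr = H_r / H_i
Cr = 0.54 / 0.74
Cr = 0.7297

0.7297


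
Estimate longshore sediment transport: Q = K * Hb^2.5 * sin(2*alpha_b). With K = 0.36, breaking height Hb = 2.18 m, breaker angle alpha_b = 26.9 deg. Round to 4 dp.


Q = K * Hb^2.5 * sin(2 * alpha_b)
Hb^2.5 = 2.18^2.5 = 7.016835
sin(2 * 26.9) = sin(53.8) = 0.806960
Q = 0.36 * 7.016835 * 0.806960
Q = 2.0384 m^3/s

2.0384


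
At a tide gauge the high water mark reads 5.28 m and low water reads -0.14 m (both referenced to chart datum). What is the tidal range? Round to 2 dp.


Tidal range = High water - Low water
Tidal range = 5.28 - (-0.14)
Tidal range = 5.42 m

5.42


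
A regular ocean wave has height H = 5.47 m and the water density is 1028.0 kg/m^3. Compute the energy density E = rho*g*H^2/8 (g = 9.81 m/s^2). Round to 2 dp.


E = (1/8) * rho * g * H^2
E = (1/8) * 1028.0 * 9.81 * 5.47^2
E = 0.125 * 1028.0 * 9.81 * 29.9209
E = 37717.84 J/m^2

37717.84


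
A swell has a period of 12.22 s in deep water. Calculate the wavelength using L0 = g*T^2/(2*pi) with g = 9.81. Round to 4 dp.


L0 = g * T^2 / (2 * pi)
L0 = 9.81 * 12.22^2 / (2 * pi)
L0 = 9.81 * 149.3284 / 6.28319
L0 = 1464.9116 / 6.28319
L0 = 233.1479 m

233.1479


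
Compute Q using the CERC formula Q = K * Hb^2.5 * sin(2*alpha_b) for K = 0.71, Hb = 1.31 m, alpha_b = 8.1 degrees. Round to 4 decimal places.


Q = K * Hb^2.5 * sin(2 * alpha_b)
Hb^2.5 = 1.31^2.5 = 1.964166
sin(2 * 8.1) = sin(16.2) = 0.278991
Q = 0.71 * 1.964166 * 0.278991
Q = 0.3891 m^3/s

0.3891


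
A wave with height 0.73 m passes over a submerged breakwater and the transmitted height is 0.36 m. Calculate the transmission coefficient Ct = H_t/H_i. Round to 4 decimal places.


Ct = H_t / H_i
Ct = 0.36 / 0.73
Ct = 0.4932

0.4932


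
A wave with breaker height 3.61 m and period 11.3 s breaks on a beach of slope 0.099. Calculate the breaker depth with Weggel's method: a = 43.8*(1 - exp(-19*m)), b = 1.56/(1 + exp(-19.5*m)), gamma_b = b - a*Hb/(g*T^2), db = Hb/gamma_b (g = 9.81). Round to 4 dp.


a = 43.8 * (1 - exp(-19 * m))
exp(-19 * 0.099) = exp(-1.8810) = 0.152438
a = 43.8 * (1 - 0.152438) = 37.123233
b = 1.56 / (1 + exp(-19.5 * m))
exp(-19.5 * 0.099) = exp(-1.9305) = 0.145076
b = 1.56 / (1 + 0.145076) = 1.362355
Hb / (g * T^2) = 3.61 / (9.81 * 11.3^2) = 3.61 / 1252.6389 = 0.00288192
gamma_b = b - a * Hb/(g*T^2) = 1.362355 - 37.123233 * 0.00288192 = 1.255369
db = Hb / gamma_b = 3.61 / 1.255369
db = 2.8756 m

2.8756


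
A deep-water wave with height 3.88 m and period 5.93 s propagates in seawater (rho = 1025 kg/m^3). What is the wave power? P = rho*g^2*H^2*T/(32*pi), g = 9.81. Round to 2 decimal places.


P = rho * g^2 * H^2 * T / (32 * pi)
P = 1025 * 9.81^2 * 3.88^2 * 5.93 / (32 * pi)
P = 1025 * 96.2361 * 15.0544 * 5.93 / 100.53096
P = 87595.17 W/m

87595.17


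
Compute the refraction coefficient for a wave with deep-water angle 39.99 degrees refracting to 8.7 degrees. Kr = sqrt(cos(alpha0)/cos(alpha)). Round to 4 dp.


Kr = sqrt(cos(alpha0) / cos(alpha))
cos(39.99) = 0.766157
cos(8.7) = 0.988494
Kr = sqrt(0.766157 / 0.988494)
Kr = sqrt(0.775075)
Kr = 0.8804

0.8804


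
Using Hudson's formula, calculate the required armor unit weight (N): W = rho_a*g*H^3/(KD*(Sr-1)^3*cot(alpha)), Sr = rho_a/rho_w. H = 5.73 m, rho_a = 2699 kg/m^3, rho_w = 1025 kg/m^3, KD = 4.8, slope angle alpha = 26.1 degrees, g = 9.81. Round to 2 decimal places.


Sr = rho_a / rho_w = 2699 / 1025 = 2.633171
(Sr - 1) = 1.633171
(Sr - 1)^3 = 4.356069
cot(26.1) = 1 / tan(26.1) = 1 / 0.489895 = 2.041254
Numerator = 2699 * 9.81 * 5.73^3 = 4981220.3978
Denominator = 4.8 * 4.356069 * 2.041254 = 42.680848
W = 4981220.3978 / 42.680848
W = 116708.56 N

116708.56


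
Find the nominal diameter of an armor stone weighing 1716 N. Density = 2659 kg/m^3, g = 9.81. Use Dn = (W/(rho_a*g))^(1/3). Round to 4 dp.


V = W / (rho_a * g)
V = 1716 / (2659 * 9.81)
V = 1716 / 26084.79
V = 0.065785 m^3
Dn = V^(1/3) = 0.065785^(1/3)
Dn = 0.4037 m

0.4037


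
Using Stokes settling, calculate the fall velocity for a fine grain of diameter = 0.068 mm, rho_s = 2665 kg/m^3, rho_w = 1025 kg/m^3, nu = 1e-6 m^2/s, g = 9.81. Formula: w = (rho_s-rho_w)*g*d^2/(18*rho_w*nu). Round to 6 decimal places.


w = (rho_s - rho_w) * g * d^2 / (18 * rho_w * nu)
d = 0.068 mm = 0.000068 m
rho_s - rho_w = 2665 - 1025 = 1640
Numerator = 1640 * 9.81 * (0.000068)^2 = 0.000074392762
Denominator = 18 * 1025 * 1e-6 = 0.018450
w = 0.004032 m/s

0.004032


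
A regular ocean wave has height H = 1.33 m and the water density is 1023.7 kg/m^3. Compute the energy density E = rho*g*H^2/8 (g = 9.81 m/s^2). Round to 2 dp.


E = (1/8) * rho * g * H^2
E = (1/8) * 1023.7 * 9.81 * 1.33^2
E = 0.125 * 1023.7 * 9.81 * 1.7689
E = 2220.52 J/m^2

2220.52


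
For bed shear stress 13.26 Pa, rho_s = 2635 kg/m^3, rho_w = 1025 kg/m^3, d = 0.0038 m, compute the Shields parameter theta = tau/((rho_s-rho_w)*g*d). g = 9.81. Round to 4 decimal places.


theta = tau / ((rho_s - rho_w) * g * d)
rho_s - rho_w = 2635 - 1025 = 1610
Denominator = 1610 * 9.81 * 0.0038 = 60.017580
theta = 13.26 / 60.017580
theta = 0.2209

0.2209


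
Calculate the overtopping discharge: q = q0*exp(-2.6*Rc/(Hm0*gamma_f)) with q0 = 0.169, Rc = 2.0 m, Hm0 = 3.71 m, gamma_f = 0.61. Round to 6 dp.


q = q0 * exp(-2.6 * Rc / (Hm0 * gamma_f))
Exponent = -2.6 * 2.0 / (3.71 * 0.61)
= -2.6 * 2.0 / 2.2631
= -2.297733
exp(-2.297733) = 0.100486
q = 0.169 * 0.100486
q = 0.016982 m^3/s/m

0.016982


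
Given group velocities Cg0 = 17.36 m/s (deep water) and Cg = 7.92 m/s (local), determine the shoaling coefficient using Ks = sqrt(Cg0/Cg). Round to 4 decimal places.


Ks = sqrt(Cg0 / Cg)
Ks = sqrt(17.36 / 7.92)
Ks = sqrt(2.1919)
Ks = 1.4805

1.4805


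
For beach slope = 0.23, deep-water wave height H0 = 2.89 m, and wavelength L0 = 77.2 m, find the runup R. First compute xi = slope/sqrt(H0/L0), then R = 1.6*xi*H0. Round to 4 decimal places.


xi = slope / sqrt(H0/L0)
H0/L0 = 2.89/77.2 = 0.037435
sqrt(0.037435) = 0.193482
xi = 0.23 / 0.193482 = 1.188742
R = 1.6 * xi * H0 = 1.6 * 1.188742 * 2.89
R = 5.4967 m

5.4967


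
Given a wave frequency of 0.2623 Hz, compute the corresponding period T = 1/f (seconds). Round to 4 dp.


T = 1 / f
T = 1 / 0.2623
T = 3.8124 s

3.8124


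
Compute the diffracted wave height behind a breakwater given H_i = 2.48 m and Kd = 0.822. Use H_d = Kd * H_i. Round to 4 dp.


H_d = Kd * H_i
H_d = 0.822 * 2.48
H_d = 2.0386 m

2.0386


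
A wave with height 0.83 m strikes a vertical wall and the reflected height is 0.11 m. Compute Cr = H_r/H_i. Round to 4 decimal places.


Cr = H_r / H_i
Cr = 0.11 / 0.83
Cr = 0.1325

0.1325


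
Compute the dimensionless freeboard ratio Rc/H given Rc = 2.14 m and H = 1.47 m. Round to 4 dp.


Relative freeboard = Rc / H
= 2.14 / 1.47
= 1.4558

1.4558


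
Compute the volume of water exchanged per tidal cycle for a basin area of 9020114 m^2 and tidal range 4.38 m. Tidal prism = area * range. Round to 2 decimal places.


Tidal prism = Area * Tidal range
P = 9020114 * 4.38
P = 39508099.32 m^3

39508099.32


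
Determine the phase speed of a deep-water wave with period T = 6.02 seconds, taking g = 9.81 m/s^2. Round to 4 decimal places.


We use the deep-water celerity formula:
C = g * T / (2 * pi)
C = 9.81 * 6.02 / (2 * 3.14159...)
C = 59.056200 / 6.283185
C = 9.3991 m/s

9.3991


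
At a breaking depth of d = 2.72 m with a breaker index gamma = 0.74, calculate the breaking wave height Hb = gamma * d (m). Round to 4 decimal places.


Hb = gamma * d
Hb = 0.74 * 2.72
Hb = 2.0128 m

2.0128


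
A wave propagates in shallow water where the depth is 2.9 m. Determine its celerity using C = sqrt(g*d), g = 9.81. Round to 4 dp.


Using the shallow-water approximation:
C = sqrt(g * d) = sqrt(9.81 * 2.9)
C = sqrt(28.4490)
C = 5.3338 m/s

5.3338


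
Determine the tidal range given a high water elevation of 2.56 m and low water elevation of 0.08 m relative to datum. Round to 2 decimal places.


Tidal range = High water - Low water
Tidal range = 2.56 - (0.08)
Tidal range = 2.48 m

2.48


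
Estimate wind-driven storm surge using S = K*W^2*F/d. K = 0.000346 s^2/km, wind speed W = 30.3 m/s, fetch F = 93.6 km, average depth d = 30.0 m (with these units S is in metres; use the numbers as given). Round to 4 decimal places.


S = K * W^2 * F / d
W^2 = 30.3^2 = 918.09
S = 0.000346 * 918.09 * 93.6 / 30.0
Numerator = 0.000346 * 918.09 * 93.6 = 29.732896
S = 29.732896 / 30.0 = 0.9911 m

0.9911


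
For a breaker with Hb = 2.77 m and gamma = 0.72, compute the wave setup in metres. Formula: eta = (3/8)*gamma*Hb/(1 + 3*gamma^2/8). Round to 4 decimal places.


eta = (3/8) * gamma * Hb / (1 + 3*gamma^2/8)
Numerator = (3/8) * 0.72 * 2.77 = 0.747900
Denominator = 1 + 3*0.72^2/8 = 1 + 0.194400 = 1.194400
eta = 0.747900 / 1.194400
eta = 0.6262 m

0.6262


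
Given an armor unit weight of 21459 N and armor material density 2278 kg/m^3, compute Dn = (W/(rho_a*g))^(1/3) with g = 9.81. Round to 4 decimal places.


V = W / (rho_a * g)
V = 21459 / (2278 * 9.81)
V = 21459 / 22347.18
V = 0.960255 m^3
Dn = V^(1/3) = 0.960255^(1/3)
Dn = 0.9866 m

0.9866


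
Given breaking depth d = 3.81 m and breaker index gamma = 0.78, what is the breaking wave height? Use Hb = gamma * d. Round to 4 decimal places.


Hb = gamma * d
Hb = 0.78 * 3.81
Hb = 2.9718 m

2.9718


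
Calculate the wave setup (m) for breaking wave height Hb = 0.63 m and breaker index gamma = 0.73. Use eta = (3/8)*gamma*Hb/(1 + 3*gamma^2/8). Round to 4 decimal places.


eta = (3/8) * gamma * Hb / (1 + 3*gamma^2/8)
Numerator = (3/8) * 0.73 * 0.63 = 0.172462
Denominator = 1 + 3*0.73^2/8 = 1 + 0.199838 = 1.199838
eta = 0.172462 / 1.199838
eta = 0.1437 m

0.1437


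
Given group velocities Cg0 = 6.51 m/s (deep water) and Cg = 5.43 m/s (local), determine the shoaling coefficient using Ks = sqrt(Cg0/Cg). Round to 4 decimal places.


Ks = sqrt(Cg0 / Cg)
Ks = sqrt(6.51 / 5.43)
Ks = sqrt(1.1989)
Ks = 1.0949

1.0949


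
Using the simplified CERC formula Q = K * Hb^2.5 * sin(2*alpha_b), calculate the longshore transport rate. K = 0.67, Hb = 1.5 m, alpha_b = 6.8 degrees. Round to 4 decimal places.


Q = K * Hb^2.5 * sin(2 * alpha_b)
Hb^2.5 = 1.5^2.5 = 2.755676
sin(2 * 6.8) = sin(13.6) = 0.235142
Q = 0.67 * 2.755676 * 0.235142
Q = 0.4341 m^3/s

0.4341


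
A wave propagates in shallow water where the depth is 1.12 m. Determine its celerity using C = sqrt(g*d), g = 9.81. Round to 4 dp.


Using the shallow-water approximation:
C = sqrt(g * d) = sqrt(9.81 * 1.12)
C = sqrt(10.9872)
C = 3.3147 m/s

3.3147


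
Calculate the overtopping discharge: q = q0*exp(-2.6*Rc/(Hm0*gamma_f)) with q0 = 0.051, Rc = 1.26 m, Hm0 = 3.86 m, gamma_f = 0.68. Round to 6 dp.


q = q0 * exp(-2.6 * Rc / (Hm0 * gamma_f))
Exponent = -2.6 * 1.26 / (3.86 * 0.68)
= -2.6 * 1.26 / 2.6248
= -1.248095
exp(-1.248095) = 0.287051
q = 0.051 * 0.287051
q = 0.014640 m^3/s/m

0.014640


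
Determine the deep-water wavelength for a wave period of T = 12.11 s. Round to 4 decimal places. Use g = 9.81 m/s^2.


L0 = g * T^2 / (2 * pi)
L0 = 9.81 * 12.11^2 / (2 * pi)
L0 = 9.81 * 146.6521 / 6.28319
L0 = 1438.6571 / 6.28319
L0 = 228.9694 m

228.9694


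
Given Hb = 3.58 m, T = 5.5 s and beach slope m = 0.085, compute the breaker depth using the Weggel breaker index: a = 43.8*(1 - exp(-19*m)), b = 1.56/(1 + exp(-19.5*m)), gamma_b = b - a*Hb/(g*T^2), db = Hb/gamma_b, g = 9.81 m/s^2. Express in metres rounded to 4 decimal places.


a = 43.8 * (1 - exp(-19 * m))
exp(-19 * 0.085) = exp(-1.6150) = 0.198891
a = 43.8 * (1 - 0.198891) = 35.088589
b = 1.56 / (1 + exp(-19.5 * m))
exp(-19.5 * 0.085) = exp(-1.6575) = 0.190615
b = 1.56 / (1 + 0.190615) = 1.310247
Hb / (g * T^2) = 3.58 / (9.81 * 5.5^2) = 3.58 / 296.7525 = 0.01206393
gamma_b = b - a * Hb/(g*T^2) = 1.310247 - 35.088589 * 0.01206393 = 0.886941
db = Hb / gamma_b = 3.58 / 0.886941
db = 4.0363 m

4.0363


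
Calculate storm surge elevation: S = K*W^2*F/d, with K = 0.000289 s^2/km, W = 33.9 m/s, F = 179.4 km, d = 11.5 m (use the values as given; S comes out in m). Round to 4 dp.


S = K * W^2 * F / d
W^2 = 33.9^2 = 1149.21
S = 0.000289 * 1149.21 * 179.4 / 11.5
Numerator = 0.000289 * 1149.21 * 179.4 = 59.582631
S = 59.582631 / 11.5 = 5.1811 m

5.1811


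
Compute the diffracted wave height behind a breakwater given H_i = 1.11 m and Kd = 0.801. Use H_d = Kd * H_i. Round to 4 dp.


H_d = Kd * H_i
H_d = 0.801 * 1.11
H_d = 0.8891 m

0.8891


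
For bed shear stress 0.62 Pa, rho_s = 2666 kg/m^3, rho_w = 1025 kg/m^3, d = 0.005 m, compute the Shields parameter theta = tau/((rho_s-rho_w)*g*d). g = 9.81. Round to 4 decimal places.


theta = tau / ((rho_s - rho_w) * g * d)
rho_s - rho_w = 2666 - 1025 = 1641
Denominator = 1641 * 9.81 * 0.005 = 80.491050
theta = 0.62 / 80.491050
theta = 0.0077

0.0077


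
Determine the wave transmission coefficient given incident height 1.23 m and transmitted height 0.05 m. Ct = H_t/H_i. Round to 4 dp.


Ct = H_t / H_i
Ct = 0.05 / 1.23
Ct = 0.0407

0.0407


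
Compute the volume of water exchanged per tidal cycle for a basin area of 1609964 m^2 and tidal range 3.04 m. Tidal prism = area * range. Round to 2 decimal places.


Tidal prism = Area * Tidal range
P = 1609964 * 3.04
P = 4894290.56 m^3

4894290.56


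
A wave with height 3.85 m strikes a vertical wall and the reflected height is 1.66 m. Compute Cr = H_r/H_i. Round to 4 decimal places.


Cr = H_r / H_i
Cr = 1.66 / 3.85
Cr = 0.4312

0.4312


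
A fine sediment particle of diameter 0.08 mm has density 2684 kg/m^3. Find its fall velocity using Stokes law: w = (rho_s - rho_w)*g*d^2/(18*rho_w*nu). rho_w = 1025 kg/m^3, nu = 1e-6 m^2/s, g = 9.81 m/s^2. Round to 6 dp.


w = (rho_s - rho_w) * g * d^2 / (18 * rho_w * nu)
d = 0.08 mm = 0.000080 m
rho_s - rho_w = 2684 - 1025 = 1659
Numerator = 1659 * 9.81 * (0.000080)^2 = 0.000104158656
Denominator = 18 * 1025 * 1e-6 = 0.018450
w = 0.005645 m/s

0.005645


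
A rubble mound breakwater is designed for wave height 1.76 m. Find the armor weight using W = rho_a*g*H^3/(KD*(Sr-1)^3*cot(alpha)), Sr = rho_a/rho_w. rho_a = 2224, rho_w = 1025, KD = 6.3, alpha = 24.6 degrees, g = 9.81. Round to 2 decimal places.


Sr = rho_a / rho_w = 2224 / 1025 = 2.169756
(Sr - 1) = 1.169756
(Sr - 1)^3 = 1.600612
cot(24.6) = 1 / tan(24.6) = 1 / 0.457836 = 2.184189
Numerator = 2224 * 9.81 * 1.76^3 = 118943.7958
Denominator = 6.3 * 1.600612 * 2.184189 = 22.025045
W = 118943.7958 / 22.025045
W = 5400.39 N

5400.39


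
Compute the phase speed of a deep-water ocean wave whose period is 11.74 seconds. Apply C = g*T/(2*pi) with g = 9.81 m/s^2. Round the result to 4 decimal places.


We use the deep-water celerity formula:
C = g * T / (2 * pi)
C = 9.81 * 11.74 / (2 * 3.14159...)
C = 115.169400 / 6.283185
C = 18.3298 m/s

18.3298


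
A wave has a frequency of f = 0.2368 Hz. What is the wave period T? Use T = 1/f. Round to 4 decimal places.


T = 1 / f
T = 1 / 0.2368
T = 4.2230 s

4.2230


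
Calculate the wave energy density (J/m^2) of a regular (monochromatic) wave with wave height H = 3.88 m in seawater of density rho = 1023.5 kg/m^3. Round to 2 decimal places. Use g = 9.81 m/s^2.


E = (1/8) * rho * g * H^2
E = (1/8) * 1023.5 * 9.81 * 3.88^2
E = 0.125 * 1023.5 * 9.81 * 15.0544
E = 18894.28 J/m^2

18894.28


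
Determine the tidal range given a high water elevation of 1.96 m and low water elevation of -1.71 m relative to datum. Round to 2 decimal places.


Tidal range = High water - Low water
Tidal range = 1.96 - (-1.71)
Tidal range = 3.67 m

3.67


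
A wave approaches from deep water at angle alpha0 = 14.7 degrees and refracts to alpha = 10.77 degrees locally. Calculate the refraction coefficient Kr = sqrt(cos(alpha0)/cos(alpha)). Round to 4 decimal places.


Kr = sqrt(cos(alpha0) / cos(alpha))
cos(14.7) = 0.967268
cos(10.77) = 0.982385
Kr = sqrt(0.967268 / 0.982385)
Kr = sqrt(0.984611)
Kr = 0.9923

0.9923


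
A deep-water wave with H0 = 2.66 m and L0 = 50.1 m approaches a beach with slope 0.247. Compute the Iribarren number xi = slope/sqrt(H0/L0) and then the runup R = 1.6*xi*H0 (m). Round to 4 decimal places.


xi = slope / sqrt(H0/L0)
H0/L0 = 2.66/50.1 = 0.053094
sqrt(0.053094) = 0.230421
xi = 0.247 / 0.230421 = 1.071951
R = 1.6 * xi * H0 = 1.6 * 1.071951 * 2.66
R = 4.5622 m

4.5622


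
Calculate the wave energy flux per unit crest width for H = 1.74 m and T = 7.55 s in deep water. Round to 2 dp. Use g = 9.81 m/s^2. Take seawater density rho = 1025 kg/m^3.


P = rho * g^2 * H^2 * T / (32 * pi)
P = 1025 * 9.81^2 * 1.74^2 * 7.55 / (32 * pi)
P = 1025 * 96.2361 * 3.0276 * 7.55 / 100.53096
P = 22428.87 W/m

22428.87


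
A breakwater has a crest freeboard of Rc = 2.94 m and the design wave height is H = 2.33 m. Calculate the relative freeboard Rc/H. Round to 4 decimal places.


Relative freeboard = Rc / H
= 2.94 / 2.33
= 1.2618

1.2618


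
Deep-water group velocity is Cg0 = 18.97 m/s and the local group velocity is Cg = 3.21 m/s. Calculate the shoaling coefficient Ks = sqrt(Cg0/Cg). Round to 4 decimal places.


Ks = sqrt(Cg0 / Cg)
Ks = sqrt(18.97 / 3.21)
Ks = sqrt(5.9097)
Ks = 2.4310

2.4310


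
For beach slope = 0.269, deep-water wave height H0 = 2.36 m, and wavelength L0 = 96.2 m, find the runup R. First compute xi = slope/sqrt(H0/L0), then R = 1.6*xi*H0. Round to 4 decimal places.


xi = slope / sqrt(H0/L0)
H0/L0 = 2.36/96.2 = 0.024532
sqrt(0.024532) = 0.156628
xi = 0.269 / 0.156628 = 1.717449
R = 1.6 * xi * H0 = 1.6 * 1.717449 * 2.36
R = 6.4851 m

6.4851


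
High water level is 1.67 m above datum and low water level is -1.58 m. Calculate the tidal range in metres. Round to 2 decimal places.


Tidal range = High water - Low water
Tidal range = 1.67 - (-1.58)
Tidal range = 3.25 m

3.25


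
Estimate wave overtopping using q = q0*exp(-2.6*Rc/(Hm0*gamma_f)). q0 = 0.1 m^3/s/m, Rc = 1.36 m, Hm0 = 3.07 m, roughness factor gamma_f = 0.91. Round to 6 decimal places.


q = q0 * exp(-2.6 * Rc / (Hm0 * gamma_f))
Exponent = -2.6 * 1.36 / (3.07 * 0.91)
= -2.6 * 1.36 / 2.7937
= -1.265705
exp(-1.265705) = 0.282040
q = 0.1 * 0.282040
q = 0.028204 m^3/s/m

0.028204


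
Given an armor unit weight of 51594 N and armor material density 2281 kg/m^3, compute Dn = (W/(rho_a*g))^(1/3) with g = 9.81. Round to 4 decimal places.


V = W / (rho_a * g)
V = 51594 / (2281 * 9.81)
V = 51594 / 22376.61
V = 2.305711 m^3
Dn = V^(1/3) = 2.305711^(1/3)
Dn = 1.3211 m

1.3211


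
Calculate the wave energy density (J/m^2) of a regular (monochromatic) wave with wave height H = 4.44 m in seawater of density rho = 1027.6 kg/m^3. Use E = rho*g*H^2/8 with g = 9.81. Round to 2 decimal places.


E = (1/8) * rho * g * H^2
E = (1/8) * 1027.6 * 9.81 * 4.44^2
E = 0.125 * 1027.6 * 9.81 * 19.7136
E = 24841.00 J/m^2

24841.00


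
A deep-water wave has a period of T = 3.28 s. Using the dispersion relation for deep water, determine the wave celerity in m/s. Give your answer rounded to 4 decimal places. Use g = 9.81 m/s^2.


We use the deep-water celerity formula:
C = g * T / (2 * pi)
C = 9.81 * 3.28 / (2 * 3.14159...)
C = 32.176800 / 6.283185
C = 5.1211 m/s

5.1211


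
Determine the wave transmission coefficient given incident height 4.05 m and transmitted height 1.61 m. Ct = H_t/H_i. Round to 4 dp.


Ct = H_t / H_i
Ct = 1.61 / 4.05
Ct = 0.3975

0.3975


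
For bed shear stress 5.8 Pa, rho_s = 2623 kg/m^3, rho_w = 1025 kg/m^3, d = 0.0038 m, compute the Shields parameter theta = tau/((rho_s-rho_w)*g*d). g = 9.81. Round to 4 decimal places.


theta = tau / ((rho_s - rho_w) * g * d)
rho_s - rho_w = 2623 - 1025 = 1598
Denominator = 1598 * 9.81 * 0.0038 = 59.570244
theta = 5.8 / 59.570244
theta = 0.0974

0.0974


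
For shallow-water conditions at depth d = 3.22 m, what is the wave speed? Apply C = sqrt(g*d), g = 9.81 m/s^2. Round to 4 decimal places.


Using the shallow-water approximation:
C = sqrt(g * d) = sqrt(9.81 * 3.22)
C = sqrt(31.5882)
C = 5.6203 m/s

5.6203


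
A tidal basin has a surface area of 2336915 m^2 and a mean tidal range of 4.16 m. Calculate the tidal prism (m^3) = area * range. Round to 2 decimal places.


Tidal prism = Area * Tidal range
P = 2336915 * 4.16
P = 9721566.40 m^3

9721566.40


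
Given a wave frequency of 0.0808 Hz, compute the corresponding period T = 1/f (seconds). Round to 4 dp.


T = 1 / f
T = 1 / 0.0808
T = 12.3762 s

12.3762


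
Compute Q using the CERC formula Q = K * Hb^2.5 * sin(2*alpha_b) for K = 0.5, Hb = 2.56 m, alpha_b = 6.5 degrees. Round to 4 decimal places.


Q = K * Hb^2.5 * sin(2 * alpha_b)
Hb^2.5 = 2.56^2.5 = 10.485760
sin(2 * 6.5) = sin(13.0) = 0.224951
Q = 0.5 * 10.485760 * 0.224951
Q = 1.1794 m^3/s

1.1794


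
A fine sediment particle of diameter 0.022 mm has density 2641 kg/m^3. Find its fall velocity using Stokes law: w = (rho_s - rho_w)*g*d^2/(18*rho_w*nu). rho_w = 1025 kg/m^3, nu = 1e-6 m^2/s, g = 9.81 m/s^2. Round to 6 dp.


w = (rho_s - rho_w) * g * d^2 / (18 * rho_w * nu)
d = 0.022 mm = 0.000022 m
rho_s - rho_w = 2641 - 1025 = 1616
Numerator = 1616 * 9.81 * (0.000022)^2 = 0.000007672833
Denominator = 18 * 1025 * 1e-6 = 0.018450
w = 0.000416 m/s

0.000416


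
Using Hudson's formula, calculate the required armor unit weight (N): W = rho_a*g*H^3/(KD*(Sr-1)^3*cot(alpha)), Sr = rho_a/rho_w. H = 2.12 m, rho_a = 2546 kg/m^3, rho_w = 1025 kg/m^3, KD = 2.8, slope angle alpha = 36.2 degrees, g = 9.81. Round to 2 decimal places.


Sr = rho_a / rho_w = 2546 / 1025 = 2.483902
(Sr - 1) = 1.483902
(Sr - 1)^3 = 3.267503
cot(36.2) = 1 / tan(36.2) = 1 / 0.731889 = 1.366327
Numerator = 2546 * 9.81 * 2.12^3 = 237977.0022
Denominator = 2.8 * 3.267503 * 1.366327 = 12.500536
W = 237977.0022 / 12.500536
W = 19037.34 N

19037.34


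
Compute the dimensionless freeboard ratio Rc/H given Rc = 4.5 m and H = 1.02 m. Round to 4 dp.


Relative freeboard = Rc / H
= 4.5 / 1.02
= 4.4118

4.4118


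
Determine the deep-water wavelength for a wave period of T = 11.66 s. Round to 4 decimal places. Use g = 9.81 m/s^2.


L0 = g * T^2 / (2 * pi)
L0 = 9.81 * 11.66^2 / (2 * pi)
L0 = 9.81 * 135.9556 / 6.28319
L0 = 1333.7244 / 6.28319
L0 = 212.2688 m

212.2688


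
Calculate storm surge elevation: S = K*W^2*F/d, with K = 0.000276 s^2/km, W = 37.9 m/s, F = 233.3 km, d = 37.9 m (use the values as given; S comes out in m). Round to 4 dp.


S = K * W^2 * F / d
W^2 = 37.9^2 = 1436.41
S = 0.000276 * 1436.41 * 233.3 / 37.9
Numerator = 0.000276 * 1436.41 * 233.3 = 92.491589
S = 92.491589 / 37.9 = 2.4404 m

2.4404


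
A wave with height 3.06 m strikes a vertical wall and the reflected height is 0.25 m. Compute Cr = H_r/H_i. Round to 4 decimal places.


Cr = H_r / H_i
Cr = 0.25 / 3.06
Cr = 0.0817

0.0817


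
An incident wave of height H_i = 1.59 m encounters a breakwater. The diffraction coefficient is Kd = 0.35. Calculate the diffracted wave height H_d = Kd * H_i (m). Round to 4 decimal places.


H_d = Kd * H_i
H_d = 0.35 * 1.59
H_d = 0.5565 m

0.5565


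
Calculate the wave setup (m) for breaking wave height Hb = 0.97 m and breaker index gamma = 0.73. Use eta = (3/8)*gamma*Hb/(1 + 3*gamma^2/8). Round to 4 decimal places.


eta = (3/8) * gamma * Hb / (1 + 3*gamma^2/8)
Numerator = (3/8) * 0.73 * 0.97 = 0.265537
Denominator = 1 + 3*0.73^2/8 = 1 + 0.199838 = 1.199838
eta = 0.265537 / 1.199838
eta = 0.2213 m

0.2213


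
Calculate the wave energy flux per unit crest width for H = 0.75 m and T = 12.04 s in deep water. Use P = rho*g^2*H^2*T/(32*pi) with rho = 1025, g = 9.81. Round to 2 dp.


P = rho * g^2 * H^2 * T / (32 * pi)
P = 1025 * 9.81^2 * 0.75^2 * 12.04 / (32 * pi)
P = 1025 * 96.2361 * 0.5625 * 12.04 / 100.53096
P = 6645.25 W/m

6645.25


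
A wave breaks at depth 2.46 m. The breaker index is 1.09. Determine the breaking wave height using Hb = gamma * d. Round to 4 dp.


Hb = gamma * d
Hb = 1.09 * 2.46
Hb = 2.6814 m

2.6814


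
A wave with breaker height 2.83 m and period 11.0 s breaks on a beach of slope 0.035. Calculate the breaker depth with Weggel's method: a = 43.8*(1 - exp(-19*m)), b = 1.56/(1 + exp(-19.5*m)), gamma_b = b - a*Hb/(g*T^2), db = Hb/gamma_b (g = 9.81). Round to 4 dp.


a = 43.8 * (1 - exp(-19 * m))
exp(-19 * 0.035) = exp(-0.6650) = 0.514274
a = 43.8 * (1 - 0.514274) = 21.274819
b = 1.56 / (1 + exp(-19.5 * m))
exp(-19.5 * 0.035) = exp(-0.6825) = 0.505352
b = 1.56 / (1 + 0.505352) = 1.036302
Hb / (g * T^2) = 2.83 / (9.81 * 11.0^2) = 2.83 / 1187.0100 = 0.00238414
gamma_b = b - a * Hb/(g*T^2) = 1.036302 - 21.274819 * 0.00238414 = 0.985580
db = Hb / gamma_b = 2.83 / 0.985580
db = 2.8714 m

2.8714


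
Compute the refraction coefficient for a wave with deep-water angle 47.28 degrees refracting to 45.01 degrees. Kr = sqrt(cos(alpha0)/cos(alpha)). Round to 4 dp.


Kr = sqrt(cos(alpha0) / cos(alpha))
cos(47.28) = 0.678416
cos(45.01) = 0.706983
Kr = sqrt(0.678416 / 0.706983)
Kr = sqrt(0.959593)
Kr = 0.9796

0.9796


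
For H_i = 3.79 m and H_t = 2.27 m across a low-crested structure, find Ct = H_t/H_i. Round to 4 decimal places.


Ct = H_t / H_i
Ct = 2.27 / 3.79
Ct = 0.5989

0.5989


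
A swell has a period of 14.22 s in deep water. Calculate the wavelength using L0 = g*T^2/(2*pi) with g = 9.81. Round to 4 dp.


L0 = g * T^2 / (2 * pi)
L0 = 9.81 * 14.22^2 / (2 * pi)
L0 = 9.81 * 202.2084 / 6.28319
L0 = 1983.6644 / 6.28319
L0 = 315.7100 m

315.7100


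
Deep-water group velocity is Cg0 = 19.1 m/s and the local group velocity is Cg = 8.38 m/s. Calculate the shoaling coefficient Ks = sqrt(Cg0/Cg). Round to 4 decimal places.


Ks = sqrt(Cg0 / Cg)
Ks = sqrt(19.1 / 8.38)
Ks = sqrt(2.2792)
Ks = 1.5097

1.5097


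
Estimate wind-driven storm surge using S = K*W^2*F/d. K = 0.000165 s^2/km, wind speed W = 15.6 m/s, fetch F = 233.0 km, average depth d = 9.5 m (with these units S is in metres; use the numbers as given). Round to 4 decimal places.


S = K * W^2 * F / d
W^2 = 15.6^2 = 243.36
S = 0.000165 * 243.36 * 233.0 / 9.5
Numerator = 0.000165 * 243.36 * 233.0 = 9.355975
S = 9.355975 / 9.5 = 0.9848 m

0.9848


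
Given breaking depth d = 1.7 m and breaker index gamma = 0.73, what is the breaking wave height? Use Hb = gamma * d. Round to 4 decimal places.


Hb = gamma * d
Hb = 0.73 * 1.7
Hb = 1.2410 m

1.2410


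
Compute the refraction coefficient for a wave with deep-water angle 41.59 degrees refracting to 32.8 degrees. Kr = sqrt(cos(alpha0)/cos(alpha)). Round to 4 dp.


Kr = sqrt(cos(alpha0) / cos(alpha))
cos(41.59) = 0.747914
cos(32.8) = 0.840567
Kr = sqrt(0.747914 / 0.840567)
Kr = sqrt(0.889774)
Kr = 0.9433

0.9433


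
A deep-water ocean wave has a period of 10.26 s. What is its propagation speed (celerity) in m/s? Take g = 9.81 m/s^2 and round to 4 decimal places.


We use the deep-water celerity formula:
C = g * T / (2 * pi)
C = 9.81 * 10.26 / (2 * 3.14159...)
C = 100.650600 / 6.283185
C = 16.0190 m/s

16.0190


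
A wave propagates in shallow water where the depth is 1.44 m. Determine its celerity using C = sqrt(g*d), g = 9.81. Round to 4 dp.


Using the shallow-water approximation:
C = sqrt(g * d) = sqrt(9.81 * 1.44)
C = sqrt(14.1264)
C = 3.7585 m/s

3.7585


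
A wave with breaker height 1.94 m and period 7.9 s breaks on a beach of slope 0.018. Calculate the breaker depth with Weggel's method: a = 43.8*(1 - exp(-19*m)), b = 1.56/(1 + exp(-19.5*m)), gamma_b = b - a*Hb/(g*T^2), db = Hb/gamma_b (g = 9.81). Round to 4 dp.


a = 43.8 * (1 - exp(-19 * m))
exp(-19 * 0.018) = exp(-0.3420) = 0.710348
a = 43.8 * (1 - 0.710348) = 12.686749
b = 1.56 / (1 + exp(-19.5 * m))
exp(-19.5 * 0.018) = exp(-0.3510) = 0.703984
b = 1.56 / (1 + 0.703984) = 0.915502
Hb / (g * T^2) = 1.94 / (9.81 * 7.9^2) = 1.94 / 612.2421 = 0.00316868
gamma_b = b - a * Hb/(g*T^2) = 0.915502 - 12.686749 * 0.00316868 = 0.875301
db = Hb / gamma_b = 1.94 / 0.875301
db = 2.2164 m

2.2164


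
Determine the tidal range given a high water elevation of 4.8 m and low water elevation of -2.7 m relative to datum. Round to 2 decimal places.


Tidal range = High water - Low water
Tidal range = 4.8 - (-2.7)
Tidal range = 7.50 m

7.50


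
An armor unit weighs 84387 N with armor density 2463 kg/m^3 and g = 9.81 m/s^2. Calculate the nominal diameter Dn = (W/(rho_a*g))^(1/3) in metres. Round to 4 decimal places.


V = W / (rho_a * g)
V = 84387 / (2463 * 9.81)
V = 84387 / 24162.03
V = 3.492546 m^3
Dn = V^(1/3) = 3.492546^(1/3)
Dn = 1.5172 m

1.5172


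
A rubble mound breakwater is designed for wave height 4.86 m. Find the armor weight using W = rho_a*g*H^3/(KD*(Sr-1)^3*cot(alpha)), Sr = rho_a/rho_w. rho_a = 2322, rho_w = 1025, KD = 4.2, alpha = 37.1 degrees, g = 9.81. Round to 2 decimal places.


Sr = rho_a / rho_w = 2322 / 1025 = 2.265366
(Sr - 1) = 1.265366
(Sr - 1)^3 = 2.026041
cot(37.1) = 1 / tan(37.1) = 1 / 0.756294 = 1.322237
Numerator = 2322 * 9.81 * 4.86^3 = 2614809.3580
Denominator = 4.2 * 2.026041 * 1.322237 = 11.251410
W = 2614809.3580 / 11.251410
W = 232398.38 N

232398.38


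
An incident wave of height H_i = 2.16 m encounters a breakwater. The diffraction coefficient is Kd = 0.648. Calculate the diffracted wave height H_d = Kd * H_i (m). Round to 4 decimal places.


H_d = Kd * H_i
H_d = 0.648 * 2.16
H_d = 1.3997 m

1.3997


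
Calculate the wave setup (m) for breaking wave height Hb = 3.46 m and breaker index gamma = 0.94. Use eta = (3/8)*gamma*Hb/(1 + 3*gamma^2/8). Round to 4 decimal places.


eta = (3/8) * gamma * Hb / (1 + 3*gamma^2/8)
Numerator = (3/8) * 0.94 * 3.46 = 1.219650
Denominator = 1 + 3*0.94^2/8 = 1 + 0.331350 = 1.331350
eta = 1.219650 / 1.331350
eta = 0.9161 m

0.9161


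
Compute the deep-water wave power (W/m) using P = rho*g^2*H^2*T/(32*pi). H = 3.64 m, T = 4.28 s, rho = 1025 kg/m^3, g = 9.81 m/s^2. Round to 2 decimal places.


P = rho * g^2 * H^2 * T / (32 * pi)
P = 1025 * 9.81^2 * 3.64^2 * 4.28 / (32 * pi)
P = 1025 * 96.2361 * 13.2496 * 4.28 / 100.53096
P = 55642.75 W/m

55642.75


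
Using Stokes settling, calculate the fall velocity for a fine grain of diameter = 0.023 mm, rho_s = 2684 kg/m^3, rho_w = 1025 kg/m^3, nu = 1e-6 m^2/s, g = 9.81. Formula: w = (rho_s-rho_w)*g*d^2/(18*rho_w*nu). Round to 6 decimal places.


w = (rho_s - rho_w) * g * d^2 / (18 * rho_w * nu)
d = 0.023 mm = 0.000023 m
rho_s - rho_w = 2684 - 1025 = 1659
Numerator = 1659 * 9.81 * (0.000023)^2 = 0.000008609364
Denominator = 18 * 1025 * 1e-6 = 0.018450
w = 0.000467 m/s

0.000467


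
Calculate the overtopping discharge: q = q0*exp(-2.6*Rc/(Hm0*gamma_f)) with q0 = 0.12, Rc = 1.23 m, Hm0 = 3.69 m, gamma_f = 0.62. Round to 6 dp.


q = q0 * exp(-2.6 * Rc / (Hm0 * gamma_f))
Exponent = -2.6 * 1.23 / (3.69 * 0.62)
= -2.6 * 1.23 / 2.2878
= -1.397849
exp(-1.397849) = 0.247128
q = 0.12 * 0.247128
q = 0.029655 m^3/s/m

0.029655


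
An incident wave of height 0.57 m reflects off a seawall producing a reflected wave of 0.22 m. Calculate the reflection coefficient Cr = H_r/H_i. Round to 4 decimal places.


Cr = H_r / H_i
Cr = 0.22 / 0.57
Cr = 0.3860

0.3860


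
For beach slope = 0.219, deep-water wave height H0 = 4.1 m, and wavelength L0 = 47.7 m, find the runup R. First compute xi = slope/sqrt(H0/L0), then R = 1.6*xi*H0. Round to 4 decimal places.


xi = slope / sqrt(H0/L0)
H0/L0 = 4.1/47.7 = 0.085954
sqrt(0.085954) = 0.293179
xi = 0.219 / 0.293179 = 0.746984
R = 1.6 * xi * H0 = 1.6 * 0.746984 * 4.1
R = 4.9002 m

4.9002


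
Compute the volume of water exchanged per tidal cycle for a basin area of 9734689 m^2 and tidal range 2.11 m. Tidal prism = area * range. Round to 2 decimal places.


Tidal prism = Area * Tidal range
P = 9734689 * 2.11
P = 20540193.79 m^3

20540193.79


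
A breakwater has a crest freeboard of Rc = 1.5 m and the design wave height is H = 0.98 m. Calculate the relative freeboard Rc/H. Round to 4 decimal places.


Relative freeboard = Rc / H
= 1.5 / 0.98
= 1.5306

1.5306


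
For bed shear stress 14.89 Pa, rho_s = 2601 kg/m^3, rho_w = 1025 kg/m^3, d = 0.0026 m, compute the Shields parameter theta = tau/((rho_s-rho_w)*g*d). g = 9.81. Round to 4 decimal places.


theta = tau / ((rho_s - rho_w) * g * d)
rho_s - rho_w = 2601 - 1025 = 1576
Denominator = 1576 * 9.81 * 0.0026 = 40.197456
theta = 14.89 / 40.197456
theta = 0.3704

0.3704


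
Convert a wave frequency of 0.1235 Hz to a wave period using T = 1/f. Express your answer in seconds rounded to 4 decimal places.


T = 1 / f
T = 1 / 0.1235
T = 8.0972 s

8.0972


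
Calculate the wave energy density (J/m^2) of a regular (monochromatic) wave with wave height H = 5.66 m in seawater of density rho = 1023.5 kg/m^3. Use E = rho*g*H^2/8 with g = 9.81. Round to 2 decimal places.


E = (1/8) * rho * g * H^2
E = (1/8) * 1023.5 * 9.81 * 5.66^2
E = 0.125 * 1023.5 * 9.81 * 32.0356
E = 40206.82 J/m^2

40206.82
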